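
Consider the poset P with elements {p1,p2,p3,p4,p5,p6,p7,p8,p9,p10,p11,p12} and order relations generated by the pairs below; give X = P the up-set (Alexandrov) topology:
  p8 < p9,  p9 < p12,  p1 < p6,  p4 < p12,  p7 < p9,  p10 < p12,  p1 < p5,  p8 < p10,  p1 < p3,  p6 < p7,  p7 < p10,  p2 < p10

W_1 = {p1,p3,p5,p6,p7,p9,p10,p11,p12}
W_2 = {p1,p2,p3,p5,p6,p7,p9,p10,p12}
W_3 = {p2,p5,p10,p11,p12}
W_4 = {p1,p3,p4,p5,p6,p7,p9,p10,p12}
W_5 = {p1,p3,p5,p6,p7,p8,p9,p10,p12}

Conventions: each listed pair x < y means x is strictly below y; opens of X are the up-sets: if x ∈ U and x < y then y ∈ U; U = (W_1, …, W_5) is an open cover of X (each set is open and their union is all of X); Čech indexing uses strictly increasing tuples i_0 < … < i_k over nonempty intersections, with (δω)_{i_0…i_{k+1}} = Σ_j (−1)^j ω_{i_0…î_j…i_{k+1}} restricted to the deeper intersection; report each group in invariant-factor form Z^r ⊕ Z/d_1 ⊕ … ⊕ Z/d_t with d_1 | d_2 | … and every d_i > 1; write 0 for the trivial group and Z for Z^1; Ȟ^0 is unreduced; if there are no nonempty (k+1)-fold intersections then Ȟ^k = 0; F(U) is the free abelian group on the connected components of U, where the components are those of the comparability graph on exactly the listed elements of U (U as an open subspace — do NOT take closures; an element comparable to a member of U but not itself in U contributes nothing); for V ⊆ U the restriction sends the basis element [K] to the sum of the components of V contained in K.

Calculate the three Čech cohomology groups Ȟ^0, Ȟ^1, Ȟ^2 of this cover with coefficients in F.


Ȟ^0 ≅ Z^2,  Ȟ^1 ≅ 0,  Ȟ^2 ≅ 0

nerve simplices:
  W12={p1,p3,p5,p6,p7,p9,p10,p12} W13={p5,p10,p11,p12} W14={p1,p3,p5,p6,p7,p9,p10,p12} W15={p1,p3,p5,p6,p7,p9,p10,p12} W23={p2,p5,p10,p12} W24={p1,p3,p5,p6,p7,p9,p10,p12} W25={p1,p3,p5,p6,p7,p9,p10,p12} W34={p5,p10,p12} W35={p5,p10,p12} W45={p1,p3,p5,p6,p7,p9,p10,p12}
  W123={p5,p10,p12} W124={p1,p3,p5,p6,p7,p9,p10,p12} W125={p1,p3,p5,p6,p7,p9,p10,p12} W134={p5,p10,p12} W135={p5,p10,p12} W145={p1,p3,p5,p6,p7,p9,p10,p12} W234={p5,p10,p12} W235={p5,p10,p12} W245={p1,p3,p5,p6,p7,p9,p10,p12} W345={p5,p10,p12}
  W1234={p5,p10,p12} W1235={p5,p10,p12} W1245={p1,p3,p5,p6,p7,p9,p10,p12} W1345={p5,p10,p12} W2345={p5,p10,p12}
  W12345={p5,p10,p12}
components per intersection:
  W1: {p1,p3,p5,p6,p7,p9,p10,p12} {p11}
  W2: {p1,p2,p3,p5,p6,p7,p9,p10,p12}
  W3: {p2,p10,p12} {p5} {p11}
  W4: {p1,p3,p4,p5,p6,p7,p9,p10,p12}
  W5: {p1,p3,p5,p6,p7,p8,p9,p10,p12}
  W12: {p1,p3,p5,p6,p7,p9,p10,p12}
  W13: {p5} {p10,p12} {p11}
  W14: {p1,p3,p5,p6,p7,p9,p10,p12}
  W15: {p1,p3,p5,p6,p7,p9,p10,p12}
  W23: {p2,p10,p12} {p5}
  W24: {p1,p3,p5,p6,p7,p9,p10,p12}
  W25: {p1,p3,p5,p6,p7,p9,p10,p12}
  W34: {p5} {p10,p12}
  W35: {p5} {p10,p12}
  W45: {p1,p3,p5,p6,p7,p9,p10,p12}
  W123: {p5} {p10,p12}
  W124: {p1,p3,p5,p6,p7,p9,p10,p12}
  W125: {p1,p3,p5,p6,p7,p9,p10,p12}
  W134: {p5} {p10,p12}
  W135: {p5} {p10,p12}
  W145: {p1,p3,p5,p6,p7,p9,p10,p12}
  W234: {p5} {p10,p12}
  W235: {p5} {p10,p12}
  W245: {p1,p3,p5,p6,p7,p9,p10,p12}
  W345: {p5} {p10,p12}
  W1234: {p5} {p10,p12}
  W1235: {p5} {p10,p12}
  W1245: {p1,p3,p5,p6,p7,p9,p10,p12}
  W1345: {p5} {p10,p12}
  W2345: {p5} {p10,p12}
  W12345: {p5} {p10,p12}
C dims 8,15,16,9; δ0: rk 6, SNF 1^6; δ1: rk 9, SNF 1^9; δ2: rk 7, SNF 1^7
degree 0: 8−6−0 = 2 → Ȟ^0 ≅ Z^2
degree 1: 15−9−6 = 0 → Ȟ^1 ≅ 0
degree 2: 16−7−9 = 0 → Ȟ^2 ≅ 0


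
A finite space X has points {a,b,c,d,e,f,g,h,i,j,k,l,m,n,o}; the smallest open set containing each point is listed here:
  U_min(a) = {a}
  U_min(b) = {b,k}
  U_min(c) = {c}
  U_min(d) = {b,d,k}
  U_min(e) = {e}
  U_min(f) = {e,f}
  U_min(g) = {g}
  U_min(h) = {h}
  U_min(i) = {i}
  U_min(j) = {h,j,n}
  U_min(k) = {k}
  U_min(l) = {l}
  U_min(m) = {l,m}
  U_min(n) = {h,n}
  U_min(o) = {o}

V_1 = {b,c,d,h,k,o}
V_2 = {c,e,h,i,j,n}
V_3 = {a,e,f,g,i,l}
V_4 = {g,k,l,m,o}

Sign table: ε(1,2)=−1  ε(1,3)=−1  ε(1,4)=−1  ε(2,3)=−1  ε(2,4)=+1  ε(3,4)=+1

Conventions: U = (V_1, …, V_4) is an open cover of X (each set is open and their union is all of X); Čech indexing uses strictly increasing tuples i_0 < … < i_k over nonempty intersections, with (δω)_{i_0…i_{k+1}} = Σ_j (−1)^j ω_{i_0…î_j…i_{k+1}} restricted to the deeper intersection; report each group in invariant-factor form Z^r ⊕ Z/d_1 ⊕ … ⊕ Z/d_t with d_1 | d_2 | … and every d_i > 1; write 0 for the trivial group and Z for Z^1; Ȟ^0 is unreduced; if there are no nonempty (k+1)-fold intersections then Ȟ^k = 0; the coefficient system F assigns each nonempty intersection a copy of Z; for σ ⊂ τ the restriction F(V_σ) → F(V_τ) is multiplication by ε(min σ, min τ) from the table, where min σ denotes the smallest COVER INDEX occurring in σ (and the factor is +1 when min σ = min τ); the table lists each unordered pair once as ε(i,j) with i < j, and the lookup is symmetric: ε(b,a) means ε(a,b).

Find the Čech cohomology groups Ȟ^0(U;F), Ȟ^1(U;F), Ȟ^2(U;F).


Ȟ^0(U;F) ≅ 0,  Ȟ^1(U;F) ≅ Z/2,  Ȟ^2(U;F) ≅ 0

nonempty intersections:
  V12={c,h} V14={k,o} V23={e,i} V34={g,l}
C dims 4,4; δ0: rk 4, SNF 1^3·2
Ȟ^0: (4−4)−0=0 ⇒ 0
Ȟ^1: (4−0)−4=0 plus torsion [2] ⇒ Z/2
Ȟ^2: (0−0)−0=0 ⇒ 0


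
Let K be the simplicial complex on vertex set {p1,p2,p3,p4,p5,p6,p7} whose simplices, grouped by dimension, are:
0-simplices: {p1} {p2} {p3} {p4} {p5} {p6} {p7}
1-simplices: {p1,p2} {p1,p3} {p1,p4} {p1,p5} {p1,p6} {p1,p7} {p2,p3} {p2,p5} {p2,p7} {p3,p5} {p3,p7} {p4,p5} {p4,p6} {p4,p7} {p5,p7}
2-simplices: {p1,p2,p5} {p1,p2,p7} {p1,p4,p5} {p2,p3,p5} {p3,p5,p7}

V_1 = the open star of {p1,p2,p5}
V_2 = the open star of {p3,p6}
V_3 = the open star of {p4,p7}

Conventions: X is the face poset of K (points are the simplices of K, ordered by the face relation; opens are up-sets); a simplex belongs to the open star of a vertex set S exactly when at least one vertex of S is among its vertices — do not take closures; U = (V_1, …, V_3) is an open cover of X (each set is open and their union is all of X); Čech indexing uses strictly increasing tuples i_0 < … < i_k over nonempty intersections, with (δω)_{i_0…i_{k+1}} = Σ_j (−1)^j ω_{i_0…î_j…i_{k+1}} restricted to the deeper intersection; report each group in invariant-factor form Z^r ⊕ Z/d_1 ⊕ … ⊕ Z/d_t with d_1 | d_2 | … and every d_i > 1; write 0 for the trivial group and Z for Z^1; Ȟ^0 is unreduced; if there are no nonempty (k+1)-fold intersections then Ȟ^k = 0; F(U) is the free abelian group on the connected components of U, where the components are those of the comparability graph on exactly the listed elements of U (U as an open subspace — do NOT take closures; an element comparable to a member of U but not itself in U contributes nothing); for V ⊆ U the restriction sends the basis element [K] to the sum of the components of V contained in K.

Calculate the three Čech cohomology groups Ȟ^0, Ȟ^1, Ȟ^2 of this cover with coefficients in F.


nerve of the cover:
  V1={{p1},{p2},{p5},{p1,p2},{p1,p3},{p1,p4},{p1,p5},{p1,p6},{p1,p7},{p2,p3},{p2,p5},{p2,p7},{p3,p5},{p4,p5},{p5,p7},{p1,p2,p5},{p1,p2,p7},{p1,p4,p5},{p2,p3,p5},{p3,p5,p7}} V2={{p3},{p6},{p1,p3},{p1,p6},{p2,p3},{p3,p5},{p3,p7},{p4,p6},{p2,p3,p5},{p3,p5,p7}} V3={{p4},{p7},{p1,p4},{p1,p7},{p2,p7},{p3,p7},{p4,p5},{p4,p6},{p4,p7},{p5,p7},{p1,p2,p7},{p1,p4,p5},{p3,p5,p7}}
  V12={{p1,p3},{p1,p6},{p2,p3},{p3,p5},{p2,p3,p5},{p3,p5,p7}} V13={{p1,p4},{p1,p7},{p2,p7},{p4,p5},{p5,p7},{p1,p2,p7},{p1,p4,p5},{p3,p5,p7}} V23={{p3,p7},{p4,p6},{p3,p5,p7}}
  V123={{p3,p5,p7}}
components per intersection:
  V1: {{p1},{p2},{p5},{p1,p2},{p1,p3},{p1,p4},{p1,p5},{p1,p6},{p1,p7},{p2,p3},{p2,p5},{p2,p7},{p3,p5},{p4,p5},{p5,p7},{p1,p2,p5},{p1,p2,p7},{p1,p4,p5},{p2,p3,p5},{p3,p5,p7}}
  V2: {{p3},{p1,p3},{p2,p3},{p3,p5},{p3,p7},{p2,p3,p5},{p3,p5,p7}} {{p6},{p1,p6},{p4,p6}}
  V3: {{p4},{p7},{p1,p4},{p1,p7},{p2,p7},{p3,p7},{p4,p5},{p4,p6},{p4,p7},{p5,p7},{p1,p2,p7},{p1,p4,p5},{p3,p5,p7}}
  V12: {{p1,p3}} {{p1,p6}} {{p2,p3},{p3,p5},{p2,p3,p5},{p3,p5,p7}}
  V13: {{p1,p4},{p4,p5},{p1,p4,p5}} {{p1,p7},{p2,p7},{p1,p2,p7}} {{p5,p7},{p3,p5,p7}}
  V23: {{p3,p7},{p3,p5,p7}} {{p4,p6}}
  V123: {{p3,p5,p7}}
C dims 4,8,1; δ0: rk 3, SNF 1^3; δ1: rk 1, SNF 1^1
Ȟ^0 = (4 − 3) − 0 = 1, so Ȟ^0 ≅ Z
Ȟ^1 = (8 − 1) − 3 = 4, so Ȟ^1 ≅ Z^4
Ȟ^2 = (1 − 0) − 1 = 0, so Ȟ^2 ≅ 0

Ȟ^0 ≅ Z, Ȟ^1 ≅ Z^4 and Ȟ^2 ≅ 0


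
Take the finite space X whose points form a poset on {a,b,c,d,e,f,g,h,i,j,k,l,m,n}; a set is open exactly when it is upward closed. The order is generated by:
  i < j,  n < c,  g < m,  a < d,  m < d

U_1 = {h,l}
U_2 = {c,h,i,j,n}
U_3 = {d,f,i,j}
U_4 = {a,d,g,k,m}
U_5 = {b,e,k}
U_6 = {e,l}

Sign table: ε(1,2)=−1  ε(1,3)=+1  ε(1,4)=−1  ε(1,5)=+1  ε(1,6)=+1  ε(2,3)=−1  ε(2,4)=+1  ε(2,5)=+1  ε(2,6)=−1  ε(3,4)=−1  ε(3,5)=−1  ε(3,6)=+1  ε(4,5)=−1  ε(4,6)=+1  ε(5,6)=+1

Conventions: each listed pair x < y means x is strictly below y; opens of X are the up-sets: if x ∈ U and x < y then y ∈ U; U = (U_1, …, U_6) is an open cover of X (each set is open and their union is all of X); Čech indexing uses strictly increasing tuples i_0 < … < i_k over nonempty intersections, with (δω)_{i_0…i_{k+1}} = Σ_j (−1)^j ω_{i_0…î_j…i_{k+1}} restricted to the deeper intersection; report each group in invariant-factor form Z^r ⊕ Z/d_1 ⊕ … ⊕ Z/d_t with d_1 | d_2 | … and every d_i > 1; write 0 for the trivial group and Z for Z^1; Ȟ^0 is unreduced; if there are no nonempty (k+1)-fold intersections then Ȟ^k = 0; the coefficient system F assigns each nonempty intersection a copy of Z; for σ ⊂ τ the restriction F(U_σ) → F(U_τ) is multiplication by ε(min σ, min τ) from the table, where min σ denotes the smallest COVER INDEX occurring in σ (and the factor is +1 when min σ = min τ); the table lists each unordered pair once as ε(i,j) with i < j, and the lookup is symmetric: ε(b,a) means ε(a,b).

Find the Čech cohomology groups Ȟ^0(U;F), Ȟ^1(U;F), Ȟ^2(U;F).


intersection data:
  U12={h} U16={l} U23={i,j} U34={d} U45={k} U56={e}
C dims 6,6; δ0: rk 5, SNF 1^5
Ȟ^0 = (6 − 5) − 0 = 1, so Ȟ^0 ≅ Z
Ȟ^1 = (6 − 0) − 5 = 1, so Ȟ^1 ≅ Z
Ȟ^2 = (0 − 0) − 0 = 0, so Ȟ^2 ≅ 0

Ȟ^0 ≅ Z, Ȟ^1 ≅ Z and Ȟ^2 ≅ 0


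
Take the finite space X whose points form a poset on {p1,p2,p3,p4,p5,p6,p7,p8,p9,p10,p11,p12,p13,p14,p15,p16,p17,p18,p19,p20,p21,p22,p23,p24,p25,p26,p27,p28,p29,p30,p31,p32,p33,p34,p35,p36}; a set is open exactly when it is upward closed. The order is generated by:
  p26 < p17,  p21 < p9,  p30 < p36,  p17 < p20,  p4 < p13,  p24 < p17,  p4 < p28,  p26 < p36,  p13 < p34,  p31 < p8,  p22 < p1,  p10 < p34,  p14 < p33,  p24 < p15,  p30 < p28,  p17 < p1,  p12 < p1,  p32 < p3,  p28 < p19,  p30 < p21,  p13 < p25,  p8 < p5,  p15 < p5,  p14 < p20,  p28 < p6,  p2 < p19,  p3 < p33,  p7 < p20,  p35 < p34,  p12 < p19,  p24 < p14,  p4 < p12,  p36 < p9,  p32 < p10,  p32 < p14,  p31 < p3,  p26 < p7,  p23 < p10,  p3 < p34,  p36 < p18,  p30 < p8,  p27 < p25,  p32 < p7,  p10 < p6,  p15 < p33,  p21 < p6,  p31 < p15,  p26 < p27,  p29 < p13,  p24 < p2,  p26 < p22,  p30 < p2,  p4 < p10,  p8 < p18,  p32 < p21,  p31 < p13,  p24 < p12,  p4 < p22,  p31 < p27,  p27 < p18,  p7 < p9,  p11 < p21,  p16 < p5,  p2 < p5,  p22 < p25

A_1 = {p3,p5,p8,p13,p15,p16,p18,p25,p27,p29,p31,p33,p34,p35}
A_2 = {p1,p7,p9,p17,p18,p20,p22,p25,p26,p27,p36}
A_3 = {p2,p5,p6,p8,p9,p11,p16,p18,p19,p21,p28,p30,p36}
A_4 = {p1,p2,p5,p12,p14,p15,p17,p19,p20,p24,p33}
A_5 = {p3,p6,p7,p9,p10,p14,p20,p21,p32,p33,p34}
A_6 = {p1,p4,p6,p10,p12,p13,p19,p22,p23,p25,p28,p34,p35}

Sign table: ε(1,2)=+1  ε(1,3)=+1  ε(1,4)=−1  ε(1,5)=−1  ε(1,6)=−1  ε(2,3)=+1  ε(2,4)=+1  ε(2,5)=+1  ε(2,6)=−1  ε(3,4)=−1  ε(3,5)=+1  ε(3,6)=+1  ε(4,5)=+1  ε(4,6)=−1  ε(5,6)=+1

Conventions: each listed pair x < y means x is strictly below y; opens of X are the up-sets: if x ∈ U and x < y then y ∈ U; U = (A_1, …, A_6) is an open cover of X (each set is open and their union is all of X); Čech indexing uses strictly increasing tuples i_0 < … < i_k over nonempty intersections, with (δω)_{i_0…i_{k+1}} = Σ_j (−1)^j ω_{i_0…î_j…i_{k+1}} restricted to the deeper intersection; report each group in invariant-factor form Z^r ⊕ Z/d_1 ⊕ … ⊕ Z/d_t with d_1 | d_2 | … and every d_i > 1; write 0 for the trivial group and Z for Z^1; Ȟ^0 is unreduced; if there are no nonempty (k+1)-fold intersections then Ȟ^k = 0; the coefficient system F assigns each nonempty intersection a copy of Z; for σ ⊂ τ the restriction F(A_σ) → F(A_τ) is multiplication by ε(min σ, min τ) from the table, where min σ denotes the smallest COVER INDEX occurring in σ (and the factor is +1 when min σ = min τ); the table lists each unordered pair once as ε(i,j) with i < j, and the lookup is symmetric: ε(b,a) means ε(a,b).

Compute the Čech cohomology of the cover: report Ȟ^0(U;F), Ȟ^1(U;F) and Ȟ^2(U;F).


cover nerve:
  A12={p18,p25,p27} A13={p5,p8,p16,p18} A14={p5,p15,p33} A15={p3,p33,p34} A16={p13,p25,p34,p35} A23={p9,p18,p36} A24={p1,p17,p20} A25={p7,p9,p20} A26={p1,p22,p25} A34={p2,p5,p19} A35={p6,p9,p21} A36={p6,p19,p28} A45={p14,p20,p33} A46={p1,p12,p19} A56={p6,p10,p34}
  A123={p18} A126={p25} A134={p5} A145={p33} A156={p34} A235={p9} A245={p20} A246={p1} A346={p19} A356={p6}
C dims 6,15,10; δ0: rk 6, SNF 1^5·2; δ1: rk 9, SNF 1^9
Ȟ^0: (6−6)−0=0 ⇒ 0
Ȟ^1: (15−9)−6=0 plus torsion [2] ⇒ Z/2
Ȟ^2: (10−0)−9=1 ⇒ Z

Ȟ^0(U;F) ≅ 0, Ȟ^1(U;F) ≅ Z/2, Ȟ^2(U;F) ≅ Z


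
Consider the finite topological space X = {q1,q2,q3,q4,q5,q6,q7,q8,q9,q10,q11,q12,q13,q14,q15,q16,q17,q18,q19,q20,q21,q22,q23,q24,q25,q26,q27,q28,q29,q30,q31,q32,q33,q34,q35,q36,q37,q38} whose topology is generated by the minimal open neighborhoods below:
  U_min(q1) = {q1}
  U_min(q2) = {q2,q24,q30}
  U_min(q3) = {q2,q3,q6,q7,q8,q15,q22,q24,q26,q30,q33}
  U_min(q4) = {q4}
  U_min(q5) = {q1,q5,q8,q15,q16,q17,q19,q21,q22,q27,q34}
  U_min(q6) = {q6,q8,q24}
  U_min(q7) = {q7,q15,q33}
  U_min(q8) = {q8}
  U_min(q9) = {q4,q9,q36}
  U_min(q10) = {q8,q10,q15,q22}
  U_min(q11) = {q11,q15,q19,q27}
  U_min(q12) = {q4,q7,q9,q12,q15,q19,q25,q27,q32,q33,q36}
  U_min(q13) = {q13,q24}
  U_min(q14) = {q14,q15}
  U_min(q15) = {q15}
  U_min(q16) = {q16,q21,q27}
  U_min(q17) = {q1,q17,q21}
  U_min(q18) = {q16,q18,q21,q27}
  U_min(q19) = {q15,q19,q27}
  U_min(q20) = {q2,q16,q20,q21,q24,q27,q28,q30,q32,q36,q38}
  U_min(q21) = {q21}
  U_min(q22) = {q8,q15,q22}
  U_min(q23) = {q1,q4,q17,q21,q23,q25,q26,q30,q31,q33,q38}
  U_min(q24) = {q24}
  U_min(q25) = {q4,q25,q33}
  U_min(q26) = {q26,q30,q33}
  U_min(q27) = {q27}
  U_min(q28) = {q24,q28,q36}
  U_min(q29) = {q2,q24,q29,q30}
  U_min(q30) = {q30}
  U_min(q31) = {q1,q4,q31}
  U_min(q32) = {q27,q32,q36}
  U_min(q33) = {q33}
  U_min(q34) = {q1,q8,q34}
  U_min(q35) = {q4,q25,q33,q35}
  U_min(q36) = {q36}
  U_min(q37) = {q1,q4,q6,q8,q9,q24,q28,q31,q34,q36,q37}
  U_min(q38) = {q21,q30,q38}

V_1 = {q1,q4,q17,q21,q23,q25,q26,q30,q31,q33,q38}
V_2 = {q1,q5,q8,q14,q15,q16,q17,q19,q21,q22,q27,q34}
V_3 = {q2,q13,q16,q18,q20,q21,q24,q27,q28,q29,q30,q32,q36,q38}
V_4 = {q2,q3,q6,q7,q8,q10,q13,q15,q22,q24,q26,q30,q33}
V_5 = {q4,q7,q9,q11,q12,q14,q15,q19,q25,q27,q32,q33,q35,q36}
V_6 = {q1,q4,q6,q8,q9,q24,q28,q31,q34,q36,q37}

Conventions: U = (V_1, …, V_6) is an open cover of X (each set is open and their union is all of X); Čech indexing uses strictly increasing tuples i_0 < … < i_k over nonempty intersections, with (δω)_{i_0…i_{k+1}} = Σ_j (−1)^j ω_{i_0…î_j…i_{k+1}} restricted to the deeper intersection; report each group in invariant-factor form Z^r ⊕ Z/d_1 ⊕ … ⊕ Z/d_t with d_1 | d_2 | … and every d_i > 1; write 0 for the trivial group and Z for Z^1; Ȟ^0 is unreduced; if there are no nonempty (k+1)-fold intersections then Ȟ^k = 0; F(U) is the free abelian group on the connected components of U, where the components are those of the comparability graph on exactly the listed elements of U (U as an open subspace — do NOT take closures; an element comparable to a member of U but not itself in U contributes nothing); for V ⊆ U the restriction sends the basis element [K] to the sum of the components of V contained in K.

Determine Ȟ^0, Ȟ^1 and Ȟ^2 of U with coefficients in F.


nonempty intersections:
  V12={q1,q17,q21} V13={q21,q30,q38} V14={q26,q30,q33} V15={q4,q25,q33} V16={q1,q4,q31} V23={q16,q21,q27} V24={q8,q15,q22} V25={q14,q15,q19,q27} V26={q1,q8,q34} V34={q2,q13,q24,q30} V35={q27,q32,q36} V36={q24,q28,q36} V45={q7,q15,q33} V46={q6,q8,q24} V56={q4,q9,q36}
  V123={q21} V126={q1} V134={q30} V145={q33} V156={q4} V235={q27} V245={q15} V246={q8} V346={q24} V356={q36}
components per intersection:
  V1: {q1,q4,q17,q21,q23,q25,q26,q30,q31,q33,q38}
  V2: {q1,q5,q8,q14,q15,q16,q17,q19,q21,q22,q27,q34}
  V3: {q2,q13,q16,q18,q20,q21,q24,q27,q28,q29,q30,q32,q36,q38}
  V4: {q2,q3,q6,q7,q8,q10,q13,q15,q22,q24,q26,q30,q33}
  V5: {q4,q7,q9,q11,q12,q14,q15,q19,q25,q27,q32,q33,q35,q36}
  V6: {q1,q4,q6,q8,q9,q24,q28,q31,q34,q36,q37}
  V12: {q1,q17,q21}
  V13: {q21,q30,q38}
  V14: {q26,q30,q33}
  V15: {q4,q25,q33}
  V16: {q1,q4,q31}
  V23: {q16,q21,q27}
  V24: {q8,q15,q22}
  V25: {q14,q15,q19,q27}
  V26: {q1,q8,q34}
  V34: {q2,q13,q24,q30}
  V35: {q27,q32,q36}
  V36: {q24,q28,q36}
  V45: {q7,q15,q33}
  V46: {q6,q8,q24}
  V56: {q4,q9,q36}
  V123: {q21}
  V126: {q1}
  V134: {q30}
  V145: {q33}
  V156: {q4}
  V235: {q27}
  V245: {q15}
  V246: {q8}
  V346: {q24}
  V356: {q36}
C dims 6,15,10; δ0: rk 5, SNF 1^5; δ1: rk 10, SNF 1^9·2
Ȟ^0: (6−5)−0=1 ⇒ Z
Ȟ^1: (15−10)−5=0 ⇒ 0
Ȟ^2: (10−0)−10=0 plus torsion [2] ⇒ Z/2

Ȟ^0 ≅ Z,  Ȟ^1 ≅ 0,  Ȟ^2 ≅ Z/2


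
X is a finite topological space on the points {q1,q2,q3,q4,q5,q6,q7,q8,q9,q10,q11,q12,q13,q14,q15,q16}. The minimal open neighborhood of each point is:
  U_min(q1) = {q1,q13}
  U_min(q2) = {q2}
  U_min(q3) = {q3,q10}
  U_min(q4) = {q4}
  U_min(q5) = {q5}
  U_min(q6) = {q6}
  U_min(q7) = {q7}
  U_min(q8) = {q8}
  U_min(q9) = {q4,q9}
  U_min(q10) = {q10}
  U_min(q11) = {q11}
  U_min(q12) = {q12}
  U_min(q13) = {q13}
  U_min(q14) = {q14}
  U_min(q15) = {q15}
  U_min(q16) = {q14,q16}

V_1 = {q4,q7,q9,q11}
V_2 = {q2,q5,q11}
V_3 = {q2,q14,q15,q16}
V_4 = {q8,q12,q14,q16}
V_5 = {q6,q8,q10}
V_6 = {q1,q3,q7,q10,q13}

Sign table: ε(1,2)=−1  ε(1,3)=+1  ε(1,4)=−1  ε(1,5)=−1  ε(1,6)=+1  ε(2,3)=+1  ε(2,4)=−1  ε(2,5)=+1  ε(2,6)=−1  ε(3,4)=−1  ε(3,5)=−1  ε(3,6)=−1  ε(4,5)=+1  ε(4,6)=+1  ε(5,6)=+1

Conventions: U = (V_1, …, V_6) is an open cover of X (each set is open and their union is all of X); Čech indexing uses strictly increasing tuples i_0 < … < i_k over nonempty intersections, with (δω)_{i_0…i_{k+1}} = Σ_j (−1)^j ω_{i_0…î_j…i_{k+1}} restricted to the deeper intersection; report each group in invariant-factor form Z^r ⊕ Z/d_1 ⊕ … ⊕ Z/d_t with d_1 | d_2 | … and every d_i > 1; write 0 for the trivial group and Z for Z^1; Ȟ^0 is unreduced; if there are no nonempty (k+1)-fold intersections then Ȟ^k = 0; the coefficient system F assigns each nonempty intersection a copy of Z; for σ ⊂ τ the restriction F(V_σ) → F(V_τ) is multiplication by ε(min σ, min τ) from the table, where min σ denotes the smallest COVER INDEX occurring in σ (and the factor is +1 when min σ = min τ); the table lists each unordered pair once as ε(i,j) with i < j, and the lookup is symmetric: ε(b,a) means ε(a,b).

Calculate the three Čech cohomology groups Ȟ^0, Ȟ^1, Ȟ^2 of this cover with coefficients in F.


Ȟ^0(U;F) ≅ Z, Ȟ^1(U;F) ≅ Z and Ȟ^2(U;F) ≅ 0

nerve of the cover:
  V12={q11} V16={q7} V23={q2} V34={q14,q16} V45={q8} V56={q10}
C dims 6,6; δ0: rk 5, SNF 1^5
Ȟ^0 = (6 − 5) − 0 = 1, so Ȟ^0 ≅ Z
Ȟ^1 = (6 − 0) − 5 = 1, so Ȟ^1 ≅ Z
Ȟ^2 = (0 − 0) − 0 = 0, so Ȟ^2 ≅ 0


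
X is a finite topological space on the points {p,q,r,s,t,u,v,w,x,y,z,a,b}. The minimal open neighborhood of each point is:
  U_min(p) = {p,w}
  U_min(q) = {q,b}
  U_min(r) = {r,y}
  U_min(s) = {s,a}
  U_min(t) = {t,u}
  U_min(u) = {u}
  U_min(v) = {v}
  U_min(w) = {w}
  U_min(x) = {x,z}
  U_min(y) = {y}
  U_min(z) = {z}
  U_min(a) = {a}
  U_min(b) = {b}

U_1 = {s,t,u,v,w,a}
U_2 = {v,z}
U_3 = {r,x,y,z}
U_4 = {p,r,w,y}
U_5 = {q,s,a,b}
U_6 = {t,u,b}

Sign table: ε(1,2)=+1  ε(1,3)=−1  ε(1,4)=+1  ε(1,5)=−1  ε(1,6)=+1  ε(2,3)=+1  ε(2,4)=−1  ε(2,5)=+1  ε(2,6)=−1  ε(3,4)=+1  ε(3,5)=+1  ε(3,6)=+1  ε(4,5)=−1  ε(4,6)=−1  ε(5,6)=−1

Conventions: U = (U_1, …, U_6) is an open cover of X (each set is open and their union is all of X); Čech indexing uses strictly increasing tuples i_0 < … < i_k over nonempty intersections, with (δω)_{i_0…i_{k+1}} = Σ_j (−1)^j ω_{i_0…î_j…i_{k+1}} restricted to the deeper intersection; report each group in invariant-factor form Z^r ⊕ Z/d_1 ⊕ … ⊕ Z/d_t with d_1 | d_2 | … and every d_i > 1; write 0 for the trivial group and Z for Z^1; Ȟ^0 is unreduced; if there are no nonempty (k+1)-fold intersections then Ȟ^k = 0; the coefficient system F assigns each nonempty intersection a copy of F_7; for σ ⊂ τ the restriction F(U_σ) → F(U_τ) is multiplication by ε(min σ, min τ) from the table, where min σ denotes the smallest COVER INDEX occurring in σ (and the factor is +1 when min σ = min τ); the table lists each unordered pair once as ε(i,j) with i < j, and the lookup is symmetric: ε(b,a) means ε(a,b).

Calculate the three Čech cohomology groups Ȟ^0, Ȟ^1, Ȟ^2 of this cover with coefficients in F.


nonempty intersections:
  U12={v} U14={w} U15={s,a} U16={t,u} U23={z} U34={r,y} U56={b}
C dims 6,7; δ0: rk_F7 5
Ȟ^0: (6−5)−0=1 ⇒ Z/7
Ȟ^1: (7−0)−5=2 ⇒ Z/7 ⊕ Z/7
Ȟ^2: (0−0)−0=0 ⇒ 0

Ȟ^0 = Z/7, Ȟ^1 = Z/7 ⊕ Z/7, Ȟ^2 = 0


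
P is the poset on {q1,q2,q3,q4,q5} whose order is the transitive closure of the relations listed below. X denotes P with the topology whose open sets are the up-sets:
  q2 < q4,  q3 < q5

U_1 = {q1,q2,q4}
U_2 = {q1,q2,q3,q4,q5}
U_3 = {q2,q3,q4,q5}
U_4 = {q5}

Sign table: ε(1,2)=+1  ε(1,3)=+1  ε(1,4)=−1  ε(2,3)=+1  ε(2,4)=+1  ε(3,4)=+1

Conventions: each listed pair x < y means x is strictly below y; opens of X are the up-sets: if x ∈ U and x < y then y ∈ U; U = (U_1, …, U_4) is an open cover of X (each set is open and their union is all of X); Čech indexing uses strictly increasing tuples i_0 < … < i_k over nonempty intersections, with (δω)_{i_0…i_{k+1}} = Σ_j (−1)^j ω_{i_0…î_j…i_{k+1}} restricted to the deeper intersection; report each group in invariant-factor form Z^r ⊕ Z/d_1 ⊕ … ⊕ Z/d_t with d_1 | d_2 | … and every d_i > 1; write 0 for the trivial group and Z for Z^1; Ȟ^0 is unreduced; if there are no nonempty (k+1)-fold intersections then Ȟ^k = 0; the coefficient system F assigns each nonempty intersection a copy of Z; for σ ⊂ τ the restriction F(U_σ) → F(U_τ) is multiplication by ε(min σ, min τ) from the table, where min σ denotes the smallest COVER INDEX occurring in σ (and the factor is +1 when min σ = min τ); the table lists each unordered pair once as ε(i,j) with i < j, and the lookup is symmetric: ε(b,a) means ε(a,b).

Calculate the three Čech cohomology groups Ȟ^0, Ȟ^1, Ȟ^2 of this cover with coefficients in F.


Ȟ^0(U;F) ≅ Z; Ȟ^1(U;F) ≅ 0; Ȟ^2(U;F) ≅ 0

cover nerve:
  U12={q1,q2,q4} U13={q2,q4} U23={q2,q3,q4,q5} U24={q5} U34={q5}
  U123={q2,q4} U234={q5}
C dims 4,5,2; δ0: rk 3, SNF 1^3; δ1: rk 2, SNF 1^2
Ȟ^0: (4−3)−0=1 ⇒ Z
Ȟ^1: (5−2)−3=0 ⇒ 0
Ȟ^2: (2−0)−2=0 ⇒ 0


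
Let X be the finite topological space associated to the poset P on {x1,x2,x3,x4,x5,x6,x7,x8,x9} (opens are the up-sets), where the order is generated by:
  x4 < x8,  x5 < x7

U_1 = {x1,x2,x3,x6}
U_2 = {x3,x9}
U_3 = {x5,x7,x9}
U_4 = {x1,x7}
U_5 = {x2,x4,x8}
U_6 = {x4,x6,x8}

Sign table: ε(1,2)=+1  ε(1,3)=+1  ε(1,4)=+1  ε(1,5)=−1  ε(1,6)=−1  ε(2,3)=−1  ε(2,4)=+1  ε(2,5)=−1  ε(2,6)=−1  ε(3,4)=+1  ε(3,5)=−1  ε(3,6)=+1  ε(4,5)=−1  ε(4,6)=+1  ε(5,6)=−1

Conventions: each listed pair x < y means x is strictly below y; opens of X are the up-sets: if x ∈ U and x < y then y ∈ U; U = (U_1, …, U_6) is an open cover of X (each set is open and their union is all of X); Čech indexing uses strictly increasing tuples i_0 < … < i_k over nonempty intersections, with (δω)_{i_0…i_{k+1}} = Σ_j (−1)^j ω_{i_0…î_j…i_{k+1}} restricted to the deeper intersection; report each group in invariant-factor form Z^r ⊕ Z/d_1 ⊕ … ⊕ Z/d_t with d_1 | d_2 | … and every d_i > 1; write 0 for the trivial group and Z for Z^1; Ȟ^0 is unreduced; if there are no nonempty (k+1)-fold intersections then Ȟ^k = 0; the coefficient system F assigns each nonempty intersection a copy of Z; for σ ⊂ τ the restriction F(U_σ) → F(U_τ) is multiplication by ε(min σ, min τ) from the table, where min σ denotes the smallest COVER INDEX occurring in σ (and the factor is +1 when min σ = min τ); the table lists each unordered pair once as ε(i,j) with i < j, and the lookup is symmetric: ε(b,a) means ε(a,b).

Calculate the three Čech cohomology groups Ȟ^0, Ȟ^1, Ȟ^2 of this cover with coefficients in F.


nerve of the cover:
  U12={x3} U14={x1} U15={x2} U16={x6} U23={x9} U34={x7} U56={x4,x8}
C dims 6,7; δ0: rk 6, SNF 1^5·2
Ȟ^0 = (6 − 6) − 0 = 0, so Ȟ^0 ≅ 0
Ȟ^1 = (7 − 0) − 6 = 1 plus torsion [2], so Ȟ^1 ≅ Z ⊕ Z/2
Ȟ^2 = (0 − 0) − 0 = 0, so Ȟ^2 ≅ 0

Ȟ^0 ≅ 0, Ȟ^1 ≅ Z ⊕ Z/2, Ȟ^2 ≅ 0


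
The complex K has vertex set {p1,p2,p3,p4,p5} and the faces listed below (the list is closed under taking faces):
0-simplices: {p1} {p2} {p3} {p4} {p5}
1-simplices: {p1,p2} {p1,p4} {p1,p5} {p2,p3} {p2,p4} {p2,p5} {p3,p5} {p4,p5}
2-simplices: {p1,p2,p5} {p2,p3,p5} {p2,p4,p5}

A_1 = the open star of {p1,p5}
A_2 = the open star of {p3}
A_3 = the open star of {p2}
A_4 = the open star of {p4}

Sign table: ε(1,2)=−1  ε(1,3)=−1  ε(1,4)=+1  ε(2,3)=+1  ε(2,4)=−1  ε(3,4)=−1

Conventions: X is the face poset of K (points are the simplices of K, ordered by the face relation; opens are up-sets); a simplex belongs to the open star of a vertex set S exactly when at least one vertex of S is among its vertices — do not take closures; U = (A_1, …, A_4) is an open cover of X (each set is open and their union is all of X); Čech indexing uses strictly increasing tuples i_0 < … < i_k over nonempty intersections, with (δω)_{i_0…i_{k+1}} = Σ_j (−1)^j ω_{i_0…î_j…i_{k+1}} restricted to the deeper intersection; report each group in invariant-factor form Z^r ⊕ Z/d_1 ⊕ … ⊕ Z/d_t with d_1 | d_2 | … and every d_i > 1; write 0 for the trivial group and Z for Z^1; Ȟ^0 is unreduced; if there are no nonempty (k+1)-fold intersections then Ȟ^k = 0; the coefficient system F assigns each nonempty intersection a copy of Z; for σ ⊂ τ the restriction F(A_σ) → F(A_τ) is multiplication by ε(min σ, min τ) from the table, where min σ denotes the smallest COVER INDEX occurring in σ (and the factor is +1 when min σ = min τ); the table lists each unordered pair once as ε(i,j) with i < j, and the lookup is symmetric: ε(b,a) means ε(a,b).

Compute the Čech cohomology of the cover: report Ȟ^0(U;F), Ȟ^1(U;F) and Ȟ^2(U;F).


nonempty intersections:
  A1={{p1},{p5},{p1,p2},{p1,p4},{p1,p5},{p2,p5},{p3,p5},{p4,p5},{p1,p2,p5},{p2,p3,p5},{p2,p4,p5}} A2={{p3},{p2,p3},{p3,p5},{p2,p3,p5}} A3={{p2},{p1,p2},{p2,p3},{p2,p4},{p2,p5},{p1,p2,p5},{p2,p3,p5},{p2,p4,p5}} A4={{p4},{p1,p4},{p2,p4},{p4,p5},{p2,p4,p5}}
  A12={{p3,p5},{p2,p3,p5}} A13={{p1,p2},{p2,p5},{p1,p2,p5},{p2,p3,p5},{p2,p4,p5}} A14={{p1,p4},{p4,p5},{p2,p4,p5}} A23={{p2,p3},{p2,p3,p5}} A34={{p2,p4},{p2,p4,p5}}
  A123={{p2,p3,p5}} A134={{p2,p4,p5}}
C dims 4,5,2; δ0: rk 3, SNF 1^3; δ1: rk 2, SNF 1^2
Ȟ^0: (4−3)−0=1 ⇒ Z
Ȟ^1: (5−2)−3=0 ⇒ 0
Ȟ^2: (2−0)−2=0 ⇒ 0

Ȟ^0 ≅ Z, Ȟ^1 ≅ 0, Ȟ^2 ≅ 0


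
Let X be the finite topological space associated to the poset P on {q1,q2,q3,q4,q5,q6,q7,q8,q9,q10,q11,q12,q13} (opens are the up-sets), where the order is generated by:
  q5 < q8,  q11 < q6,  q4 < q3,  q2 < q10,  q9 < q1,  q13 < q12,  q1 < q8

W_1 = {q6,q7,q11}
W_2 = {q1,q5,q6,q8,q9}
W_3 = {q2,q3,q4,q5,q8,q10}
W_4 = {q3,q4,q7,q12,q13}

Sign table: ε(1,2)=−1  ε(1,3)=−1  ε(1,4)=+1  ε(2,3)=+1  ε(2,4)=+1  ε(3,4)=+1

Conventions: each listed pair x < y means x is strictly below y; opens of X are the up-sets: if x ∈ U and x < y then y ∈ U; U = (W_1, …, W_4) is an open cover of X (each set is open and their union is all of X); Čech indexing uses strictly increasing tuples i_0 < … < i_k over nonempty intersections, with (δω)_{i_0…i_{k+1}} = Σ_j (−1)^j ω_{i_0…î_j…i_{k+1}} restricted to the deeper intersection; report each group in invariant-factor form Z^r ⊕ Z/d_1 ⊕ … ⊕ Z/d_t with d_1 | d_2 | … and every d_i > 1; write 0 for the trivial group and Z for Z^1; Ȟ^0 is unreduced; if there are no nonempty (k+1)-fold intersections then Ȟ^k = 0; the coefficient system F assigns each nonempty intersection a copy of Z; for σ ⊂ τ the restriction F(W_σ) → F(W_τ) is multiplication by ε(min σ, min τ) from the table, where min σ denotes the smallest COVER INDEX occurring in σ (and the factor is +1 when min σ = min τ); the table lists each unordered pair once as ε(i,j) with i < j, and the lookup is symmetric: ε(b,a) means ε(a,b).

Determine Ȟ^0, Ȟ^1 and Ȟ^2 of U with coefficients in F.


intersection data:
  W12={q6} W14={q7} W23={q5,q8} W34={q3,q4}
C dims 4,4; δ0: rk 4, SNF 1^3·2
Ȟ^0 = (4 − 4) − 0 = 0, so Ȟ^0 ≅ 0
Ȟ^1 = (4 − 0) − 4 = 0 plus torsion [2], so Ȟ^1 ≅ Z/2
Ȟ^2 = (0 − 0) − 0 = 0, so Ȟ^2 ≅ 0

Ȟ^0 = 0; Ȟ^1 = Z/2; Ȟ^2 = 0


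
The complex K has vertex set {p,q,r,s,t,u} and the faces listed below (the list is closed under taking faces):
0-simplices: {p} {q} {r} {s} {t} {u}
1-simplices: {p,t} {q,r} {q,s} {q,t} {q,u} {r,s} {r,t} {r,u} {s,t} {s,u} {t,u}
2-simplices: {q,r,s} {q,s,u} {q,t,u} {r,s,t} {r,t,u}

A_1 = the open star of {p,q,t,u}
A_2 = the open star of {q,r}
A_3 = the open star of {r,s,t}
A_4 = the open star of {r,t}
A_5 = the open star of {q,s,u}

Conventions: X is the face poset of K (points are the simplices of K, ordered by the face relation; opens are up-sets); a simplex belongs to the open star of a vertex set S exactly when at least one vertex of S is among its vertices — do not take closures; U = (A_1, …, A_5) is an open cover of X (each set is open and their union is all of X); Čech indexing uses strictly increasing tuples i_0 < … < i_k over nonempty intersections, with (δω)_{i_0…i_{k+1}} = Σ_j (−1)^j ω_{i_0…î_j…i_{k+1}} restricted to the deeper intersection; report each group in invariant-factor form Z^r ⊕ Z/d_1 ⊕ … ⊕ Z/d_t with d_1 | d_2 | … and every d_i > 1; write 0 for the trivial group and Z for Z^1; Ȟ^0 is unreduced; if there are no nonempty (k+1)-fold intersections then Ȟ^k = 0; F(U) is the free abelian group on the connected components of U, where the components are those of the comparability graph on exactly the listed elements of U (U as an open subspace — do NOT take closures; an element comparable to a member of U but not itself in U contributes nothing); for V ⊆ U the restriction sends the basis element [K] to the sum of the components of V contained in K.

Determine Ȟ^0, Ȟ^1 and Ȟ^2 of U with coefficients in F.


Ȟ^0 = Z, Ȟ^1 = Z, Ȟ^2 = 0

nerve simplices:
  A1={{p},{q},{t},{u},{p,t},{q,r},{q,s},{q,t},{q,u},{r,t},{r,u},{s,t},{s,u},{t,u},{q,r,s},{q,s,u},{q,t,u},{r,s,t},{r,t,u}} A2={{q},{r},{q,r},{q,s},{q,t},{q,u},{r,s},{r,t},{r,u},{q,r,s},{q,s,u},{q,t,u},{r,s,t},{r,t,u}} A3={{r},{s},{t},{p,t},{q,r},{q,s},{q,t},{r,s},{r,t},{r,u},{s,t},{s,u},{t,u},{q,r,s},{q,s,u},{q,t,u},{r,s,t},{r,t,u}} A4={{r},{t},{p,t},{q,r},{q,t},{r,s},{r,t},{r,u},{s,t},{t,u},{q,r,s},{q,t,u},{r,s,t},{r,t,u}} A5={{q},{s},{u},{q,r},{q,s},{q,t},{q,u},{r,s},{r,u},{s,t},{s,u},{t,u},{q,r,s},{q,s,u},{q,t,u},{r,s,t},{r,t,u}}
  A12={{q},{q,r},{q,s},{q,t},{q,u},{r,t},{r,u},{q,r,s},{q,s,u},{q,t,u},{r,s,t},{r,t,u}} A13={{t},{p,t},{q,r},{q,s},{q,t},{r,t},{r,u},{s,t},{s,u},{t,u},{q,r,s},{q,s,u},{q,t,u},{r,s,t},{r,t,u}} A14={{t},{p,t},{q,r},{q,t},{r,t},{r,u},{s,t},{t,u},{q,r,s},{q,t,u},{r,s,t},{r,t,u}} A15={{q},{u},{q,r},{q,s},{q,t},{q,u},{r,u},{s,t},{s,u},{t,u},{q,r,s},{q,s,u},{q,t,u},{r,s,t},{r,t,u}} A23={{r},{q,r},{q,s},{q,t},{r,s},{r,t},{r,u},{q,r,s},{q,s,u},{q,t,u},{r,s,t},{r,t,u}} A24={{r},{q,r},{q,t},{r,s},{r,t},{r,u},{q,r,s},{q,t,u},{r,s,t},{r,t,u}} A25={{q},{q,r},{q,s},{q,t},{q,u},{r,s},{r,u},{q,r,s},{q,s,u},{q,t,u},{r,s,t},{r,t,u}} A34={{r},{t},{p,t},{q,r},{q,t},{r,s},{r,t},{r,u},{s,t},{t,u},{q,r,s},{q,t,u},{r,s,t},{r,t,u}} A35={{s},{q,r},{q,s},{q,t},{r,s},{r,u},{s,t},{s,u},{t,u},{q,r,s},{q,s,u},{q,t,u},{r,s,t},{r,t,u}} A45={{q,r},{q,t},{r,s},{r,u},{s,t},{t,u},{q,r,s},{q,t,u},{r,s,t},{r,t,u}}
  A123={{q,r},{q,s},{q,t},{r,t},{r,u},{q,r,s},{q,s,u},{q,t,u},{r,s,t},{r,t,u}} A124={{q,r},{q,t},{r,t},{r,u},{q,r,s},{q,t,u},{r,s,t},{r,t,u}} A125={{q},{q,r},{q,s},{q,t},{q,u},{r,u},{q,r,s},{q,s,u},{q,t,u},{r,s,t},{r,t,u}} A134={{t},{p,t},{q,r},{q,t},{r,t},{r,u},{s,t},{t,u},{q,r,s},{q,t,u},{r,s,t},{r,t,u}} A135={{q,r},{q,s},{q,t},{r,u},{s,t},{s,u},{t,u},{q,r,s},{q,s,u},{q,t,u},{r,s,t},{r,t,u}} A145={{q,r},{q,t},{r,u},{s,t},{t,u},{q,r,s},{q,t,u},{r,s,t},{r,t,u}} A234={{r},{q,r},{q,t},{r,s},{r,t},{r,u},{q,r,s},{q,t,u},{r,s,t},{r,t,u}} A235={{q,r},{q,s},{q,t},{r,s},{r,u},{q,r,s},{q,s,u},{q,t,u},{r,s,t},{r,t,u}} A245={{q,r},{q,t},{r,s},{r,u},{q,r,s},{q,t,u},{r,s,t},{r,t,u}} A345={{q,r},{q,t},{r,s},{r,u},{s,t},{t,u},{q,r,s},{q,t,u},{r,s,t},{r,t,u}}
  A1234={{q,r},{q,t},{r,t},{r,u},{q,r,s},{q,t,u},{r,s,t},{r,t,u}} A1235={{q,r},{q,s},{q,t},{r,u},{q,r,s},{q,s,u},{q,t,u},{r,s,t},{r,t,u}} A1245={{q,r},{q,t},{r,u},{q,r,s},{q,t,u},{r,s,t},{r,t,u}} A1345={{q,r},{q,t},{r,u},{s,t},{t,u},{q,r,s},{q,t,u},{r,s,t},{r,t,u}} A2345={{q,r},{q,t},{r,s},{r,u},{q,r,s},{q,t,u},{r,s,t},{r,t,u}}
  A12345={{q,r},{q,t},{r,u},{q,r,s},{q,t,u},{r,s,t},{r,t,u}}
components per intersection:
  A1: {{p},{q},{t},{u},{p,t},{q,r},{q,s},{q,t},{q,u},{r,t},{r,u},{s,t},{s,u},{t,u},{q,r,s},{q,s,u},{q,t,u},{r,s,t},{r,t,u}}
  A2: {{q},{r},{q,r},{q,s},{q,t},{q,u},{r,s},{r,t},{r,u},{q,r,s},{q,s,u},{q,t,u},{r,s,t},{r,t,u}}
  A3: {{r},{s},{t},{p,t},{q,r},{q,s},{q,t},{r,s},{r,t},{r,u},{s,t},{s,u},{t,u},{q,r,s},{q,s,u},{q,t,u},{r,s,t},{r,t,u}}
  A4: {{r},{t},{p,t},{q,r},{q,t},{r,s},{r,t},{r,u},{s,t},{t,u},{q,r,s},{q,t,u},{r,s,t},{r,t,u}}
  A5: {{q},{s},{u},{q,r},{q,s},{q,t},{q,u},{r,s},{r,u},{s,t},{s,u},{t,u},{q,r,s},{q,s,u},{q,t,u},{r,s,t},{r,t,u}}
  A12: {{q},{q,r},{q,s},{q,t},{q,u},{q,r,s},{q,s,u},{q,t,u}} {{r,t},{r,u},{r,s,t},{r,t,u}}
  A13: {{t},{p,t},{q,t},{r,t},{r,u},{s,t},{t,u},{q,t,u},{r,s,t},{r,t,u}} {{q,r},{q,s},{s,u},{q,r,s},{q,s,u}}
  A14: {{t},{p,t},{q,t},{r,t},{r,u},{s,t},{t,u},{q,t,u},{r,s,t},{r,t,u}} {{q,r},{q,r,s}}
  A15: {{q},{u},{q,r},{q,s},{q,t},{q,u},{r,u},{s,u},{t,u},{q,r,s},{q,s,u},{q,t,u},{r,t,u}} {{s,t},{r,s,t}}
  A23: {{r},{q,r},{q,s},{r,s},{r,t},{r,u},{q,r,s},{q,s,u},{r,s,t},{r,t,u}} {{q,t},{q,t,u}}
  A24: {{r},{q,r},{r,s},{r,t},{r,u},{q,r,s},{r,s,t},{r,t,u}} {{q,t},{q,t,u}}
  A25: {{q},{q,r},{q,s},{q,t},{q,u},{r,s},{q,r,s},{q,s,u},{q,t,u},{r,s,t}} {{r,u},{r,t,u}}
  A34: {{r},{t},{p,t},{q,r},{q,t},{r,s},{r,t},{r,u},{s,t},{t,u},{q,r,s},{q,t,u},{r,s,t},{r,t,u}}
  A35: {{s},{q,r},{q,s},{r,s},{s,t},{s,u},{q,r,s},{q,s,u},{r,s,t}} {{q,t},{r,u},{t,u},{q,t,u},{r,t,u}}
  A45: {{q,r},{r,s},{s,t},{q,r,s},{r,s,t}} {{q,t},{r,u},{t,u},{q,t,u},{r,t,u}}
  A123: {{q,r},{q,s},{q,r,s},{q,s,u}} {{q,t},{q,t,u}} {{r,t},{r,u},{r,s,t},{r,t,u}}
  A124: {{q,r},{q,r,s}} {{q,t},{q,t,u}} {{r,t},{r,u},{r,s,t},{r,t,u}}
  A125: {{q},{q,r},{q,s},{q,t},{q,u},{q,r,s},{q,s,u},{q,t,u}} {{r,u},{r,t,u}} {{r,s,t}}
  A134: {{t},{p,t},{q,t},{r,t},{r,u},{s,t},{t,u},{q,t,u},{r,s,t},{r,t,u}} {{q,r},{q,r,s}}
  A135: {{q,r},{q,s},{s,u},{q,r,s},{q,s,u}} {{q,t},{r,u},{t,u},{q,t,u},{r,t,u}} {{s,t},{r,s,t}}
  A145: {{q,r},{q,r,s}} {{q,t},{r,u},{t,u},{q,t,u},{r,t,u}} {{s,t},{r,s,t}}
  A234: {{r},{q,r},{r,s},{r,t},{r,u},{q,r,s},{r,s,t},{r,t,u}} {{q,t},{q,t,u}}
  A235: {{q,r},{q,s},{r,s},{q,r,s},{q,s,u},{r,s,t}} {{q,t},{q,t,u}} {{r,u},{r,t,u}}
  A245: {{q,r},{r,s},{q,r,s},{r,s,t}} {{q,t},{q,t,u}} {{r,u},{r,t,u}}
  A345: {{q,r},{r,s},{s,t},{q,r,s},{r,s,t}} {{q,t},{r,u},{t,u},{q,t,u},{r,t,u}}
  A1234: {{q,r},{q,r,s}} {{q,t},{q,t,u}} {{r,t},{r,u},{r,s,t},{r,t,u}}
  A1235: {{q,r},{q,s},{q,r,s},{q,s,u}} {{q,t},{q,t,u}} {{r,u},{r,t,u}} {{r,s,t}}
  A1245: {{q,r},{q,r,s}} {{q,t},{q,t,u}} {{r,u},{r,t,u}} {{r,s,t}}
  A1345: {{q,r},{q,r,s}} {{q,t},{r,u},{t,u},{q,t,u},{r,t,u}} {{s,t},{r,s,t}}
  A2345: {{q,r},{r,s},{q,r,s},{r,s,t}} {{q,t},{q,t,u}} {{r,u},{r,t,u}}
  A12345: {{q,r},{q,r,s}} {{q,t},{q,t,u}} {{r,u},{r,t,u}} {{r,s,t}}
C dims 5,19,27,17; δ0: rk 4, SNF 1^4; δ1: rk 14, SNF 1^14; δ2: rk 13, SNF 1^13
degree 0: 5−4−0 = 1 → Ȟ^0 ≅ Z
degree 1: 19−14−4 = 1 → Ȟ^1 ≅ Z
degree 2: 27−13−14 = 0 → Ȟ^2 ≅ 0


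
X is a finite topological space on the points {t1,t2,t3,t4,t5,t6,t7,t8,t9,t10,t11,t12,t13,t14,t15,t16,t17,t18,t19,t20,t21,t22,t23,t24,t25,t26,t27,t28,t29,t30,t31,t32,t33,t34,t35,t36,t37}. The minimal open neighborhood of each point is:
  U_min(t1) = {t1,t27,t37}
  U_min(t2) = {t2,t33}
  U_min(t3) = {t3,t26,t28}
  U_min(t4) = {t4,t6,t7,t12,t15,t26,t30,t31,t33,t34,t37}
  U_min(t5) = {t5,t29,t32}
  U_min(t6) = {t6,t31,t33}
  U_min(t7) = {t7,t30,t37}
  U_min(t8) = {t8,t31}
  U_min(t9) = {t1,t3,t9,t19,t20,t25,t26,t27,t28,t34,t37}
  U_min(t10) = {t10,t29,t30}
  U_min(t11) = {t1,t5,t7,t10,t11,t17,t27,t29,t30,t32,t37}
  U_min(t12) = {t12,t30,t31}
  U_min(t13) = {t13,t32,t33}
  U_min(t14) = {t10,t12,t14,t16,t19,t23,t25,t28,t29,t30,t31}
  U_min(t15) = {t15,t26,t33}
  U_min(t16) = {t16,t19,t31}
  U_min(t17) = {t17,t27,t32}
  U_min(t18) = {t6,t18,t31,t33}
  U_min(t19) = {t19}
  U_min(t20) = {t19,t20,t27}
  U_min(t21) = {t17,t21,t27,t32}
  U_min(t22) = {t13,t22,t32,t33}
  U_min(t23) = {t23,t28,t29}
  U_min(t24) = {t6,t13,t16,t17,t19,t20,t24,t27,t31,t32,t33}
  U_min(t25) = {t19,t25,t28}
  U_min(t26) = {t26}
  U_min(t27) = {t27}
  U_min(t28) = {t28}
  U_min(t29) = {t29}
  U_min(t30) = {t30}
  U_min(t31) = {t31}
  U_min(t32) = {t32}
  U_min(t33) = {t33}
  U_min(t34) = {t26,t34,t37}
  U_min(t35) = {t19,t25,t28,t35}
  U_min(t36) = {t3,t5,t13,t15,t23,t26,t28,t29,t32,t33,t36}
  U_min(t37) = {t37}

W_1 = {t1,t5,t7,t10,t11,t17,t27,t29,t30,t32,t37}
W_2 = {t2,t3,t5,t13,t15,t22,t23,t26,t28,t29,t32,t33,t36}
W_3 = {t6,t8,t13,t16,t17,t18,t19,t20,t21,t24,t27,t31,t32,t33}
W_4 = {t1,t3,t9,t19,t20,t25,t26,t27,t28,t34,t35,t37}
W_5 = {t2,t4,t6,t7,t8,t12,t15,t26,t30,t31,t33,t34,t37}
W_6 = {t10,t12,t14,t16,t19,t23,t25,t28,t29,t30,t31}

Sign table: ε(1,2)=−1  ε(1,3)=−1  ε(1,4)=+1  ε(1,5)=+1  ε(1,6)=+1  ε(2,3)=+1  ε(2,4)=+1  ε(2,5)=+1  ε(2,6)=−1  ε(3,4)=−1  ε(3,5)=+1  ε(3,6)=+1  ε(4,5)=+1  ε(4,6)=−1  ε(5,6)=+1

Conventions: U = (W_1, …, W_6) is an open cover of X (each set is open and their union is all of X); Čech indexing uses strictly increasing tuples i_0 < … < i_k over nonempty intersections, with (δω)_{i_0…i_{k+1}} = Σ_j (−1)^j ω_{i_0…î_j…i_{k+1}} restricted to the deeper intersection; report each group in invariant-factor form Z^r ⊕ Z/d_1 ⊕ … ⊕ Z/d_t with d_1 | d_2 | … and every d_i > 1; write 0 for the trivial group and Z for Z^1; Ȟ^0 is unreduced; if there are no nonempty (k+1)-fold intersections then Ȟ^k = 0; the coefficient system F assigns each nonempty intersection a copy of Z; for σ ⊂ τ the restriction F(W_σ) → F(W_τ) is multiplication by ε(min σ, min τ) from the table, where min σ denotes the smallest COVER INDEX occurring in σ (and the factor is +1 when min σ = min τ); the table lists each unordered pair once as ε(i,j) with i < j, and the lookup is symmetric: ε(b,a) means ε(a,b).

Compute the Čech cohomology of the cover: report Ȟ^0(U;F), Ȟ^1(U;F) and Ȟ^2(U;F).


intersection data:
  W12={t5,t29,t32} W13={t17,t27,t32} W14={t1,t27,t37} W15={t7,t30,t37} W16={t10,t29,t30} W23={t13,t32,t33} W24={t3,t26,t28} W25={t2,t15,t26,t33} W26={t23,t28,t29} W34={t19,t20,t27} W35={t6,t8,t31,t33} W36={t16,t19,t31} W45={t26,t34,t37} W46={t19,t25,t28} W56={t12,t30,t31}
  W123={t32} W126={t29} W134={t27} W145={t37} W156={t30} W235={t33} W245={t26} W246={t28} W346={t19} W356={t31}
C dims 6,15,10; δ0: rk 6, SNF 1^5·2; δ1: rk 9, SNF 1^9
Ȟ^0 = (6 − 6) − 0 = 0, so Ȟ^0 ≅ 0
Ȟ^1 = (15 − 9) − 6 = 0 plus torsion [2], so Ȟ^1 ≅ Z/2
Ȟ^2 = (10 − 0) − 9 = 1, so Ȟ^2 ≅ Z

Ȟ^0(U;F) ≅ 0, Ȟ^1(U;F) ≅ Z/2, Ȟ^2(U;F) ≅ Z
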